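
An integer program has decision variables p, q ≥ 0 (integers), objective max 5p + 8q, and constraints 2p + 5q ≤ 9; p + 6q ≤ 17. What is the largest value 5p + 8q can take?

Relaxing integrality, the LP optimum is 22.50 at (p,q) = (4.5, 0), which is not an integer point.
(p,q)=(4,0): 2·4+5·0=8≤9, 1·4+6·0=4≤17, objective 20.
(p,q)=(3,0): 2·3+5·0=6≤9, 1·3+6·0=3≤17, objective 15.
The best lattice point is (4,0), giving 20.

20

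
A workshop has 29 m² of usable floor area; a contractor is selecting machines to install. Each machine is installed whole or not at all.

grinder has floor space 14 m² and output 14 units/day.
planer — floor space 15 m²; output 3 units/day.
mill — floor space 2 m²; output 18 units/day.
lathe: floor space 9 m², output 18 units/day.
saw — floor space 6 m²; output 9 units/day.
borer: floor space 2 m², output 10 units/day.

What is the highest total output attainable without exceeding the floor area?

Take grinder, mill, lathe, and borer: floor space 14 + 2 + 9 + 2 = 27 ≤ 29, output 14 + 18 + 18 + 10 = 60.
No other feasible combination does better.

60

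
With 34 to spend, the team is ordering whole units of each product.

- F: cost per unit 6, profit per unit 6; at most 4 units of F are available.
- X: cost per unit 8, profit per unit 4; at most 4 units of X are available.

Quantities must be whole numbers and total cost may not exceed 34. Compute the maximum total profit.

F has the best ratio (6/6); taking only F gives at most 4×6 = 24 (stopped by the supply cap of 4).
Mixing does better — 4×F and 1×X: cost 32 ≤ 34, profit 4·6 + 1·4 = 28.

28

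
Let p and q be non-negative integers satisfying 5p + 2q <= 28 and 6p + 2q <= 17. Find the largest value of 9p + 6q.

48

(p,q)=(0,8) is feasible, giving 48.
(p,q)=(0,7) is feasible, giving 42.
The best lattice point is (0,8), giving 48.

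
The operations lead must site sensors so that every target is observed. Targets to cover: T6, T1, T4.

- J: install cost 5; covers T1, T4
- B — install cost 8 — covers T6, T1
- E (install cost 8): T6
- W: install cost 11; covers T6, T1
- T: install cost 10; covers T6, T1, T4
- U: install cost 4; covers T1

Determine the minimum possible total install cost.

T alone covers T6, T1, T4 — every target.
Total install cost: 10.

10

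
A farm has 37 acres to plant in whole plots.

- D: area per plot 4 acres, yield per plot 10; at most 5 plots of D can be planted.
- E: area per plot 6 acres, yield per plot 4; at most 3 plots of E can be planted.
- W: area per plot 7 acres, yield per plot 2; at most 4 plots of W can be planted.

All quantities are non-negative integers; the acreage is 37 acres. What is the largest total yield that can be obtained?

58

D has the best ratio (10/4); taking only D gives at most 5×10 = 50 (stopped by the supply cap of 5).
Mixing does better — 5×D and 2×E: area 32 ≤ 37, yield 5·10 + 2·4 = 58.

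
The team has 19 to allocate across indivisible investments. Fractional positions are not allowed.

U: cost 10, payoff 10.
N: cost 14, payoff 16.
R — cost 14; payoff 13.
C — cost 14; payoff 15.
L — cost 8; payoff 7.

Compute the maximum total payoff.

Allowing fractional choices, the relaxed optimum would be about 21.4, but investments are indivisible.
U + L: cost 10 + 8 = 18 ≤ 19, payoff 10 + 7 = 17.
N: cost 14 ≤ 19, payoff 16.
Best is U and L with total payoff 17.

17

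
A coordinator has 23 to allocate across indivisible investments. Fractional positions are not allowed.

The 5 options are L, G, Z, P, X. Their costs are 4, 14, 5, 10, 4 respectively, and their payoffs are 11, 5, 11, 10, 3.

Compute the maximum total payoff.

This is an integer program with binary decision variables.
Take L, Z, P, and X: cost 4 + 5 + 10 + 4 = 23 ≤ 23, payoff 11 + 11 + 10 + 3 = 35.
No other feasible combination does better.

35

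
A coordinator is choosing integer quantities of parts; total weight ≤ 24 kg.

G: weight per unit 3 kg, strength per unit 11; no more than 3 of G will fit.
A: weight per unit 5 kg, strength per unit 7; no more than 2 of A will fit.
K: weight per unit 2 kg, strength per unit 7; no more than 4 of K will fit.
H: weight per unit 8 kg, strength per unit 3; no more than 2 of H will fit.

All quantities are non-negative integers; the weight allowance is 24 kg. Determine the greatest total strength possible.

68

G has the best ratio (11/3); taking only G gives at most 3×11 = 33 (stopped by the supply cap of 3).
Mixing does better — 3×G, 1×A, and 4×K: weight 22 ≤ 24, strength 3·11 + 1·7 + 4·7 = 68.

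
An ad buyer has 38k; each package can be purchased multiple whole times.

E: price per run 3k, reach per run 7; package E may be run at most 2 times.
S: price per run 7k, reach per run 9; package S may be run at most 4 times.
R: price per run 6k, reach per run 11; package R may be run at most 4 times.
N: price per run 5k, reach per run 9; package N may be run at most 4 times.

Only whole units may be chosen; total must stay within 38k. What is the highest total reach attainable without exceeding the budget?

E has the best ratio (7/3); taking only E gives at most 2×7 = 14 (stopped by the supply cap of 2).
Mixing does better — 2×E, 2×R, and 4×N: price 38 ≤ 38, reach 2·7 + 2·11 + 4·9 = 72.

72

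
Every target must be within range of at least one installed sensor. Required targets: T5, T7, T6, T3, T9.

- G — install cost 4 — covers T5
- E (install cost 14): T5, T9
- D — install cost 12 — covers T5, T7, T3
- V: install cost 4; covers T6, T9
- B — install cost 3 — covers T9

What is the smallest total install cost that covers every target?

16

Choose D and V: together they cover T5, T7, T6, T3, T9 — every target.
Total install cost: 12 + 4 = 16.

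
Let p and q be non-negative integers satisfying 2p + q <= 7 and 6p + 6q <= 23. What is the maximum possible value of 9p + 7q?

(p,q)=(3,0): 2·3+1·0=6≤7, 6·3+6·0=18≤23, objective 27.
(p,q)=(2,1): 2·2+1·1=5≤7, 6·2+6·1=18≤23, objective 25.
(p,q)=(2,0): 2·2+1·0=4≤7, 6·2+6·0=12≤23, objective 18.
The best lattice point is (3,0), giving 27.

27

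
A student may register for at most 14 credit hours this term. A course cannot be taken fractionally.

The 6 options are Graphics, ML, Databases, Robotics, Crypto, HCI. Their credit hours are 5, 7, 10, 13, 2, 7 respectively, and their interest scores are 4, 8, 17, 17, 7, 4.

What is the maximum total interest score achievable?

Take Databases and Crypto: credit hours 10 + 2 = 12 ≤ 14, interest score 17 + 7 = 24.
No other feasible combination does better.

24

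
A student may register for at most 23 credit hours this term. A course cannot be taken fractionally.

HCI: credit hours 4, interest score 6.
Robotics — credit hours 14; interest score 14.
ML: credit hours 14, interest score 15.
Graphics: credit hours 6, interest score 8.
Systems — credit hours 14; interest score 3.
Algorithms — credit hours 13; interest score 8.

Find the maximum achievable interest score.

ML + Graphics: credit hours 14 + 6 = 20 ≤ 23, interest score 15 + 8 = 23.
Robotics + Graphics: credit hours 14 + 6 = 20 ≤ 23, interest score 14 + 8 = 22.
HCI + Graphics + Algorithms: credit hours 4 + 6 + 13 = 23 ≤ 23, interest score 6 + 8 + 8 = 22.
Best is ML and Graphics with total interest score 23.

23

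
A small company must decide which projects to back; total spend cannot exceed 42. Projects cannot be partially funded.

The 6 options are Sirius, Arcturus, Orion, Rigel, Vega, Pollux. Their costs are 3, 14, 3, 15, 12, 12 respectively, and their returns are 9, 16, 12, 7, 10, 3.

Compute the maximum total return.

47

Take Sirius, Arcturus, Orion, and Vega: cost 3 + 14 + 3 + 12 = 32 ≤ 42, return 9 + 16 + 12 + 10 = 47.
No other feasible combination does better.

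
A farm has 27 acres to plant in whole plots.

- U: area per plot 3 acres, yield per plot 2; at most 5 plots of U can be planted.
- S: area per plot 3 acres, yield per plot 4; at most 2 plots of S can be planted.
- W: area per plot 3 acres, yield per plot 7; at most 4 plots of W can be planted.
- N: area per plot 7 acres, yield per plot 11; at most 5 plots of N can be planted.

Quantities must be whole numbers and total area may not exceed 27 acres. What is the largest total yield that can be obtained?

W has the best ratio (7/3); taking only W gives at most 4×7 = 28 (stopped by the supply cap of 4).
Mixing does better — 4×W and 2×N: area 26 ≤ 27, yield 4·7 + 2·11 = 50.

50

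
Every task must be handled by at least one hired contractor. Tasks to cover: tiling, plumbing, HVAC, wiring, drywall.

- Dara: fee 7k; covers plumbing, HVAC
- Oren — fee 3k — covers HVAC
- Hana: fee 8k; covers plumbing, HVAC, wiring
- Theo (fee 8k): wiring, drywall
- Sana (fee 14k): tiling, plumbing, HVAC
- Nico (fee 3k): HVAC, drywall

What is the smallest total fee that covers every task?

22

This is an integer covering problem.
Choose Theo and Sana: together they cover tiling, plumbing, HVAC, wiring, drywall — every task.
Total fee: 8 + 14 = 22.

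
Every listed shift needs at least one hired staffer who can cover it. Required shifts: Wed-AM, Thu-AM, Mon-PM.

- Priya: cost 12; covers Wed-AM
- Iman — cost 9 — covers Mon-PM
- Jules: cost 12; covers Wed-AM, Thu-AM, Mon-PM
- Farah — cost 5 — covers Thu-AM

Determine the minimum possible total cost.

12

Jules alone covers Wed-AM, Thu-AM, Mon-PM — every shift.
Total cost: 12.
No cover costs less than 12.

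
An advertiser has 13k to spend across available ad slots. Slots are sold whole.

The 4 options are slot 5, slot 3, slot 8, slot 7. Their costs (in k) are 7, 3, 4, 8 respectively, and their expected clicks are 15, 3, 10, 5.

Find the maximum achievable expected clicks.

25

This is an integer program with binary decision variables.
slot 5 + slot 8: cost 7 + 4 = 11 ≤ 13, expected clicks 15 + 10 = 25.
slot 5: cost 7 ≤ 13, expected clicks 15.
slot 5 + slot 3: cost 7 + 3 = 10 ≤ 13, expected clicks 15 + 3 = 18.
Best is slot 5 and slot 8 with total expected clicks 25.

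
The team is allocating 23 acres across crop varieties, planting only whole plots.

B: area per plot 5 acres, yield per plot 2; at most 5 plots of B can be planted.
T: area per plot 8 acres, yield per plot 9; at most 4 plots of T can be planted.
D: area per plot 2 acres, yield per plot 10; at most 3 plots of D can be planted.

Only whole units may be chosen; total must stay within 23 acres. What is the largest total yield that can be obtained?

48

This is a bounded integer knapsack.
D has the best ratio (10/2); taking only D gives at most 3×10 = 30 (stopped by the supply cap of 3).
Mixing does better — 2×T and 3×D: area 22 ≤ 23, yield 2·9 + 3·10 = 48.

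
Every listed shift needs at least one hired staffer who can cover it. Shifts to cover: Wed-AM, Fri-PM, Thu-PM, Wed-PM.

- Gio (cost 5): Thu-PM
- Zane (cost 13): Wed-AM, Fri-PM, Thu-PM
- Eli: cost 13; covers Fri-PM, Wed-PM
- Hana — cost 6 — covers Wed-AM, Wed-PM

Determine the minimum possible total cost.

The greedy cost-per-new-shift heuristic would pick Hana, Gio, and Zane for 24, but a cheaper cover exists.
Choose Zane and Hana: together they cover Wed-AM, Fri-PM, Thu-PM, Wed-PM — every shift.
Total cost: 13 + 6 = 19.
No cover costs less than 19.

19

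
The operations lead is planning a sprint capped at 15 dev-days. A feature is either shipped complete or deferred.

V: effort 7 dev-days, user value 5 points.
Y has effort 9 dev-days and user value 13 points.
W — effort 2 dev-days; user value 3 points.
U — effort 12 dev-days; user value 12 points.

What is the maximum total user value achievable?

16

W + U: effort 2 + 12 = 14 ≤ 15, user value 3 + 12 = 15.
Y + W: effort 9 + 2 = 11 ≤ 15, user value 13 + 3 = 16.
Y: effort 9 ≤ 15, user value 13.
Best is Y and W with total user value 16.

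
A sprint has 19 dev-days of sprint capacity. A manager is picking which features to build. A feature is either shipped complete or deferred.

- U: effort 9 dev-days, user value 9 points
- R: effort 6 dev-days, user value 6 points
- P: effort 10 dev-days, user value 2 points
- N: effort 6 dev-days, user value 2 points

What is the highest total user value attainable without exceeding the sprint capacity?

Take U and R: effort 9 + 6 = 15 ≤ 19, user value 9 + 6 = 15.
No other feasible combination does better.

15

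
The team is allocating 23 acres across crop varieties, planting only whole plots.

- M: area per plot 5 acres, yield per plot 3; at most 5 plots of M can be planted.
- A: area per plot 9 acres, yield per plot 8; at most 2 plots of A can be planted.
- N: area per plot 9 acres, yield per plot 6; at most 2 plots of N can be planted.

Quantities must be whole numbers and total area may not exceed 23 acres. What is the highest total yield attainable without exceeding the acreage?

19

This is a bounded integer knapsack.
1×M and 2×A: area 23 ≤ 23, yield 1·3 + 2·8 = 19.
1×M, 1×A, and 1×N: area 23 ≤ 23, yield 1·3 + 1·8 + 1·6 = 17.
Best is 19.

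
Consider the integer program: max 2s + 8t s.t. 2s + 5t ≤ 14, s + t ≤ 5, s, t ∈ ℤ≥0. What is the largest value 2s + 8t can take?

(s,t)=(2,2) is feasible, giving 20.
(s,t)=(1,2) is feasible, giving 18.
(s,t)=(0,2) is feasible, giving 16.
No feasible integer point exceeds 20.

20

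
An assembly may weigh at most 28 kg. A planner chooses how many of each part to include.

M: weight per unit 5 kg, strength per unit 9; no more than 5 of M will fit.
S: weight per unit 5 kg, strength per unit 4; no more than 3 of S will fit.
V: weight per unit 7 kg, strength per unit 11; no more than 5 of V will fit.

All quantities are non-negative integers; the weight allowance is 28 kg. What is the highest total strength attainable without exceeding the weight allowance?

This is a bounded integer knapsack.
5×M: weight 25 ≤ 28, strength 5·9 = 45.
4×M and 1×V: weight 27 ≤ 28, strength 4·9 + 1·11 = 47.
Best is 47.

47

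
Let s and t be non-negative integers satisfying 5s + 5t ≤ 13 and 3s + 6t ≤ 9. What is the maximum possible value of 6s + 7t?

Relaxing integrality, the LP optimum is 16.00 at (s,t) = (2.2, 0.4), which is not an integer point.
(s,t)=(1,1): 5·1+5·1=10≤13, 3·1+6·1=9≤9, objective 13.
(s,t)=(2,0): 5·2+5·0=10≤13, 3·2+6·0=6≤9, objective 12.
(s,t)=(0,1): 5·0+5·1=5≤13, 3·0+6·1=6≤9, objective 7.
The best lattice point is (1,1), giving 13.

13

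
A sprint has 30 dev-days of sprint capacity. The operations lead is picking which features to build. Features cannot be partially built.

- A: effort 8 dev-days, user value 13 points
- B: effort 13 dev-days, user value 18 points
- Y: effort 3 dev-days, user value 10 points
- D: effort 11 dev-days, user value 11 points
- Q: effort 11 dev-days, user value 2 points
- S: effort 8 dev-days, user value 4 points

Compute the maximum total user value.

41

This is an integer program with binary decision variables.
Allowing fractional choices, the relaxed optimum would be about 47.0, but features are indivisible.
B + Y + D: effort 13 + 3 + 11 = 27 ≤ 30, user value 18 + 10 + 11 = 39.
A + B + Y: effort 8 + 13 + 3 = 24 ≤ 30, user value 13 + 18 + 10 = 41.
A + Y + D + S: effort 8 + 3 + 11 + 8 = 30 ≤ 30, user value 13 + 10 + 11 + 4 = 38.
Best is A, B, and Y with total user value 41.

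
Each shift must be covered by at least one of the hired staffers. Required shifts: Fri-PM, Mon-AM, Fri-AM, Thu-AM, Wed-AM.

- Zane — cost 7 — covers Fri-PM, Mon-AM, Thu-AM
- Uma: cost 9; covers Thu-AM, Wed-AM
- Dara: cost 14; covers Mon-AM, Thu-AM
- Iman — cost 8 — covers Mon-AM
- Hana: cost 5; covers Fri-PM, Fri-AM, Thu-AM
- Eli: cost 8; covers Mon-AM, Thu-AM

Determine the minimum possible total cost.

21

Choose Zane, Uma, and Hana: together they cover Fri-PM, Mon-AM, Fri-AM, Thu-AM, Wed-AM — every shift.
Total cost: 7 + 9 + 5 = 21.
No cover costs less than 21.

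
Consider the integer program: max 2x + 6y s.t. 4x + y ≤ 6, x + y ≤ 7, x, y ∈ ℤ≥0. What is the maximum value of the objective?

(x,y)=(0,6) is feasible, giving 36.
(x,y)=(0,5) is feasible, giving 30.
The best lattice point is (0,6), giving 36.

36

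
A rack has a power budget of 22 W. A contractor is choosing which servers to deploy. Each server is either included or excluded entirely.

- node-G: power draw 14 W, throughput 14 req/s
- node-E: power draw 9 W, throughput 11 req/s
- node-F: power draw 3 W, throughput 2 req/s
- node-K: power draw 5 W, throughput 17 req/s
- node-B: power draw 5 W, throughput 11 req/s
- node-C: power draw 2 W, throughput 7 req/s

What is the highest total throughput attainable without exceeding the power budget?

This is a 0-1 knapsack instance.
node-E + node-F + node-K + node-B: power draw 9 + 3 + 5 + 5 = 22 ≤ 22, throughput 11 + 2 + 17 + 11 = 41.
node-E + node-K + node-B + node-C: power draw 9 + 5 + 5 + 2 = 21 ≤ 22, throughput 11 + 17 + 11 + 7 = 46.
node-E + node-K + node-B: power draw 9 + 5 + 5 = 19 ≤ 22, throughput 11 + 17 + 11 = 39.
Best is node-E, node-K, node-B, and node-C with total throughput 46.

46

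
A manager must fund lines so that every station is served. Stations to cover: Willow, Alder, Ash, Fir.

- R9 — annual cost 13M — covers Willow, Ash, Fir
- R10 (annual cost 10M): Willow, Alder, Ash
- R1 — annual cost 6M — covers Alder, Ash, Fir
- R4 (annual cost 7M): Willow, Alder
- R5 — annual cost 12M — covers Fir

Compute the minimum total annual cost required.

Choose R1 and R4: together they cover Willow, Alder, Ash, Fir — every station.
Total annual cost: 6 + 7 = 13.
No cover costs less than 13.

13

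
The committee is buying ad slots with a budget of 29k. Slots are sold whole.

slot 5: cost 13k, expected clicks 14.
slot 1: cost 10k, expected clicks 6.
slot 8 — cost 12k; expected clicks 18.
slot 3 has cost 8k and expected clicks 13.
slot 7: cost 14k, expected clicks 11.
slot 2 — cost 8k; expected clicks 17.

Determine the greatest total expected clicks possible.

slot 1 + slot 3 + slot 2: cost 10 + 8 + 8 = 26 ≤ 29, expected clicks 6 + 13 + 17 = 36.
slot 8 + slot 3 + slot 2: cost 12 + 8 + 8 = 28 ≤ 29, expected clicks 18 + 13 + 17 = 48.
slot 5 + slot 3 + slot 2: cost 13 + 8 + 8 = 29 ≤ 29, expected clicks 14 + 13 + 17 = 44.
Best is slot 8, slot 3, and slot 2 with total expected clicks 48.

48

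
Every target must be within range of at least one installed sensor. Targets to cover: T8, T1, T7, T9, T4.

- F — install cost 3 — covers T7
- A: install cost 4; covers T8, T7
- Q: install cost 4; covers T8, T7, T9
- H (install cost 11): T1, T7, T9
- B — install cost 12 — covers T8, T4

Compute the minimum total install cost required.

This is a weighted set-cover instance.
The greedy cost-per-new-target heuristic would pick Q, H, and B for 27, but a cheaper cover exists.
Choose H and B: together they cover T8, T1, T7, T9, T4 — every target.
Total install cost: 11 + 12 = 23.
No cover costs less than 23.

23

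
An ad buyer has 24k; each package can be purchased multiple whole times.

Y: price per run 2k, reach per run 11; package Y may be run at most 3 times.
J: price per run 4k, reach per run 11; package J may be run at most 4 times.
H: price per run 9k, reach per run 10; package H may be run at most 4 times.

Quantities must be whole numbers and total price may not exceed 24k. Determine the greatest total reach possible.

77

2×Y and 4×J: price 20 ≤ 24, reach 2·11 + 4·11 = 66.
3×Y and 4×J: price 22 ≤ 24, reach 3·11 + 4·11 = 77.
Best is 77.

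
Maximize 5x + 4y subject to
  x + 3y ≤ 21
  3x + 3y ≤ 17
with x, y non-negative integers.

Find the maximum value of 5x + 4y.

(x,y)=(5,0): 1·5+3·0=5≤21, 3·5+3·0=15≤17, objective 25.
(x,y)=(4,1): 1·4+3·1=7≤21, 3·4+3·1=15≤17, objective 24.
(x,y)=(4,0): 1·4+3·0=4≤21, 3·4+3·0=12≤17, objective 20.
No feasible integer point exceeds 25.

25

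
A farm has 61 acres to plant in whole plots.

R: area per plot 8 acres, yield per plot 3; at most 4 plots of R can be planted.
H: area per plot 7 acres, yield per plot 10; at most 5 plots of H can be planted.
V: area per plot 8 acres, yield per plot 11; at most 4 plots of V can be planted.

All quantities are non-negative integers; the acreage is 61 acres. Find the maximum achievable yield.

84

Take 4×H and 4×V: area 60 ≤ 61, yield 4·10 + 4·11 = 84.
No other integer combination yields more.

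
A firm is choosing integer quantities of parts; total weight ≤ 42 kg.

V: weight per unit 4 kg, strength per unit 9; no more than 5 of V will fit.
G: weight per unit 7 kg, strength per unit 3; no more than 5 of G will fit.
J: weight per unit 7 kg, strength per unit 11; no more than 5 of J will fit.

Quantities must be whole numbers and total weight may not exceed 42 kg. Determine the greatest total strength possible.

5×V and 3×J: weight 41 ≤ 42, strength 5·9 + 3·11 = 78.
3×V and 4×J: weight 40 ≤ 42, strength 3·9 + 4·11 = 71.
Best is 78.

78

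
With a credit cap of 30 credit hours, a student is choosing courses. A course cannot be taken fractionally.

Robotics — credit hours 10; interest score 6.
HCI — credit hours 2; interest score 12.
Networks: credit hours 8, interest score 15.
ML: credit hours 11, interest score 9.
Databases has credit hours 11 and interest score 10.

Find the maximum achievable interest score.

Take HCI, Networks, and Databases: credit hours 2 + 8 + 11 = 21 ≤ 30, interest score 12 + 15 + 10 = 37.
No other feasible combination does better.

37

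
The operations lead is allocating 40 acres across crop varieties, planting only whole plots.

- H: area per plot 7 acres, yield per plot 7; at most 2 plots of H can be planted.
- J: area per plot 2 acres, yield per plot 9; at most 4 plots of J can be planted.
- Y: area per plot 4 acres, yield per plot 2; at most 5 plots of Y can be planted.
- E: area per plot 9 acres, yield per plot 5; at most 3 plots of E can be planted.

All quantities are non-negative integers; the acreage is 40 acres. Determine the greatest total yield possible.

60

This is a bounded integer knapsack.
2×H, 4×J, 2×Y, and 1×E: area 39 ≤ 40, yield 2·7 + 4·9 + 2·2 + 1·5 = 59.
2×H, 4×J, and 2×E: area 40 ≤ 40, yield 2·7 + 4·9 + 2·5 = 60.
Best is 60.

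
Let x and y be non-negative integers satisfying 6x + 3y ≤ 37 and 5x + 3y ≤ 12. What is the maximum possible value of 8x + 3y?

(x,y)=(2,0): 6·2+3·0=12≤37, 5·2+3·0=10≤12, objective 16.
(x,y)=(1,1): 6·1+3·1=9≤37, 5·1+3·1=8≤12, objective 11.
(x,y)=(1,0): 6·1+3·0=6≤37, 5·1+3·0=5≤12, objective 8.
The best lattice point is (2,0), giving 16.

16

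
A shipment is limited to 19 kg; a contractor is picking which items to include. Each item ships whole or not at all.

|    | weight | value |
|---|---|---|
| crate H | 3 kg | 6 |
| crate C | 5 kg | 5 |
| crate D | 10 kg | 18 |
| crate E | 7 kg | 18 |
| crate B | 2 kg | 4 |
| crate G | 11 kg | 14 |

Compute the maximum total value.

40

Allowing fractional choices, the relaxed optimum would be about 40.6, but items are indivisible.
crate D + crate E: weight 10 + 7 = 17 ≤ 19, value 18 + 18 = 36.
crate D + crate E + crate B: weight 10 + 7 + 2 = 19 ≤ 19, value 18 + 18 + 4 = 40.
Best is crate D, crate E, and crate B with total value 40.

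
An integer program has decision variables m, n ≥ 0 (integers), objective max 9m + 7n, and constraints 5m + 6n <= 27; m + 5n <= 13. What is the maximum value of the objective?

45

(m,n)=(5,0): 5·5+6·0=25≤27, 1·5+5·0=5≤13, objective 45.
(m,n)=(4,1): 5·4+6·1=26≤27, 1·4+5·1=9≤13, objective 43.
The best lattice point is (5,0), giving 45.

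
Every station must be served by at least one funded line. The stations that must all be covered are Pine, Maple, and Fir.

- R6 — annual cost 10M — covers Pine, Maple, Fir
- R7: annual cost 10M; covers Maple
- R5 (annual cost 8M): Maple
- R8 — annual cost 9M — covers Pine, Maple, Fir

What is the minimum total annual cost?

9

This is an integer covering problem.
R8 alone covers Pine, Maple, Fir — every station.
Total annual cost: 9.
No cover costs less than 9.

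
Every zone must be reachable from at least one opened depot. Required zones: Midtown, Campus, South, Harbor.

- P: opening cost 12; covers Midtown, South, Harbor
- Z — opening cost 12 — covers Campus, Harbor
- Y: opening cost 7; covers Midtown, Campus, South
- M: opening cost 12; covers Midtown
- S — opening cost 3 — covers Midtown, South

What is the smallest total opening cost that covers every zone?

Choose Z and S: together they cover Midtown, Campus, South, Harbor — every zone.
Total opening cost: 12 + 3 = 15.

15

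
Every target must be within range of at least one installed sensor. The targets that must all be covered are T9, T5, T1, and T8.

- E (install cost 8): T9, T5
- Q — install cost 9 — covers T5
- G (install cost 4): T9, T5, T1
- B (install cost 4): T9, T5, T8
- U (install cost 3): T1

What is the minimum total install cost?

The greedy cost-per-new-target heuristic would pick G and B for 8, but a cheaper cover exists.
Choose B and U: together they cover T9, T5, T1, T8 — every target.
Total install cost: 4 + 3 = 7.
No cover costs less than 7.

7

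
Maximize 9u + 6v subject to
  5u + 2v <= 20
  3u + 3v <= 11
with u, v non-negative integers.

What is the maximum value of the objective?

27

The continuous relaxation peaks at (3.67, 0) with value 33.00; rounding to a feasible lattice point costs some objective.
(u,v)=(3,0) is feasible, giving 27.
(u,v)=(2,1) is feasible, giving 24.
No feasible integer point exceeds 27.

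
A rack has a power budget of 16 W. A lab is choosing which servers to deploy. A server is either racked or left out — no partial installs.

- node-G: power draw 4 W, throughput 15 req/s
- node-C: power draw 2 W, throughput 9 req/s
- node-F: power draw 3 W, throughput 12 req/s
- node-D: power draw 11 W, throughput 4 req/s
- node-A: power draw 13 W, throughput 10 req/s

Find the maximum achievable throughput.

36

This is a 0-1 knapsack instance.
node-G + node-C + node-F: power draw 4 + 2 + 3 = 9 ≤ 16, throughput 15 + 9 + 12 = 36.
node-G + node-F: power draw 4 + 3 = 7 ≤ 16, throughput 15 + 12 = 27.
node-C + node-F + node-D: power draw 2 + 3 + 11 = 16 ≤ 16, throughput 9 + 12 + 4 = 25.
Best is node-G, node-C, and node-F with total throughput 36.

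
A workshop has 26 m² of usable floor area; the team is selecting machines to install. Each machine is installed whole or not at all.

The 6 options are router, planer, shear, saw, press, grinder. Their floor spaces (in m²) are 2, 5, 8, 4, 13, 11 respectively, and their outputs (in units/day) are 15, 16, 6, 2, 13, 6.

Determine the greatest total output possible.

46

Allowing fractional choices, the relaxed optimum would be about 48.5, but machines are indivisible.
router + planer + saw + press: floor space 2 + 5 + 4 + 13 = 24 ≤ 26, output 15 + 16 + 2 + 13 = 46.
router + planer + press: floor space 2 + 5 + 13 = 20 ≤ 26, output 15 + 16 + 13 = 44.
Best is router, planer, saw, and press with total output 46.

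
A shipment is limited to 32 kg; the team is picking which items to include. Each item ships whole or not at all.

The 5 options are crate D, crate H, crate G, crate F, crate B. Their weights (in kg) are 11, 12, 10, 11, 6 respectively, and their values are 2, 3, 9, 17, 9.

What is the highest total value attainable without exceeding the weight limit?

35

This is an integer program with binary decision variables.
Allowing fractional choices, the relaxed optimum would be about 36.2, but items are indivisible.
crate H + crate F + crate B: weight 12 + 11 + 6 = 29 ≤ 32, value 3 + 17 + 9 = 29.
crate G + crate F + crate B: weight 10 + 11 + 6 = 27 ≤ 32, value 9 + 17 + 9 = 35.
crate D + crate F + crate B: weight 11 + 11 + 6 = 28 ≤ 32, value 2 + 17 + 9 = 28.
Best is crate G, crate F, and crate B with total value 35.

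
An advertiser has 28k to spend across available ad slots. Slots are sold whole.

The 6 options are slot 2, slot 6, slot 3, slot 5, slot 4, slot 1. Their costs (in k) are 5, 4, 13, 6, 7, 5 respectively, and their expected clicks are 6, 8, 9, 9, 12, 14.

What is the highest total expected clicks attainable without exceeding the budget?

slot 2 + slot 6 + slot 5 + slot 4 + slot 1: cost 5 + 4 + 6 + 7 + 5 = 27 ≤ 28, expected clicks 6 + 8 + 9 + 12 + 14 = 49.
slot 6 + slot 5 + slot 4 + slot 1: cost 4 + 6 + 7 + 5 = 22 ≤ 28, expected clicks 8 + 9 + 12 + 14 = 43.
slot 2 + slot 5 + slot 4 + slot 1: cost 5 + 6 + 7 + 5 = 23 ≤ 28, expected clicks 6 + 9 + 12 + 14 = 41.
Best is slot 2, slot 6, slot 5, slot 4, and slot 1 with total expected clicks 49.

49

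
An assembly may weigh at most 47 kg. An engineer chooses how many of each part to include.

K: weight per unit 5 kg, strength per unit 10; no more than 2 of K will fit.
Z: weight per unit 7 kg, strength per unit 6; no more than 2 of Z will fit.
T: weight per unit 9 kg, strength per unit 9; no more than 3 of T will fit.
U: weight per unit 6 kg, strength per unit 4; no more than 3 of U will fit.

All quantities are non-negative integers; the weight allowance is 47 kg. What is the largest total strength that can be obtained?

K has the best ratio (10/5); taking only K gives at most 2×10 = 20 (stopped by the supply cap of 2).
Mixing does better — 2×K, 1×Z, and 3×T: weight 44 ≤ 47, strength 2·10 + 1·6 + 3·9 = 53.

53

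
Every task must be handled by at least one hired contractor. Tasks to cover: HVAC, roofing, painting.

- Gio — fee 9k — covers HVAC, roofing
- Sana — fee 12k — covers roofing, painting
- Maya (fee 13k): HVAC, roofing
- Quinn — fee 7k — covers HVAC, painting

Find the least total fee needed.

16

This is a weighted set-cover instance.
Choose Gio and Quinn: together they cover HVAC, roofing, painting — every task.
Total fee: 9 + 7 = 16.
No cover costs less than 16.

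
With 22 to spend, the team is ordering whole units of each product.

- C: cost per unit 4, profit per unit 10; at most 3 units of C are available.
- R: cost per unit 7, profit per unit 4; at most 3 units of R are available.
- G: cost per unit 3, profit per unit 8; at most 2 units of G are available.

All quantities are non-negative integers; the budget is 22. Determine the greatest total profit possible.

46

3×C, 1×R, and 1×G: cost 22 ≤ 22, profit 3·10 + 1·4 + 1·8 = 42.
3×C and 2×G: cost 18 ≤ 22, profit 3·10 + 2·8 = 46.
Best is 46.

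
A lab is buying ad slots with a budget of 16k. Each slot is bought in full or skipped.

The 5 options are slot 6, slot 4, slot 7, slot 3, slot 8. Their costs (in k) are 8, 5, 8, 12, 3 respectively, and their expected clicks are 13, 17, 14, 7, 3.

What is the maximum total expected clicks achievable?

34

slot 6 + slot 4 + slot 8: cost 8 + 5 + 3 = 16 ≤ 16, expected clicks 13 + 17 + 3 = 33.
slot 4 + slot 7 + slot 8: cost 5 + 8 + 3 = 16 ≤ 16, expected clicks 17 + 14 + 3 = 34.
Best is slot 4, slot 7, and slot 8 with total expected clicks 34.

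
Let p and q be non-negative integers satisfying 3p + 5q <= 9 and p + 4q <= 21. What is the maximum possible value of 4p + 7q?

The continuous relaxation peaks at (0, 1.8) with value 12.60; rounding to a feasible lattice point costs some objective.
(p,q)=(3,0) is feasible, giving 12.
(p,q)=(1,1) is feasible, giving 11.
(p,q)=(2,0) is feasible, giving 8.
(p,q)=(0,1) is feasible, giving 7.
The best lattice point is (3,0), giving 12.

12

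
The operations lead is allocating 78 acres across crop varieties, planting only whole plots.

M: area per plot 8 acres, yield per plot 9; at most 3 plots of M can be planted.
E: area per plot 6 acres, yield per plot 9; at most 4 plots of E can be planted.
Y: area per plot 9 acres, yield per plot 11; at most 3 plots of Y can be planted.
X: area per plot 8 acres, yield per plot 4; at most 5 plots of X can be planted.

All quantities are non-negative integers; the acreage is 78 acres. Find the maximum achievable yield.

96

E has the best ratio (9/6); taking only E gives at most 4×9 = 36 (stopped by the supply cap of 4).
Mixing does better — 3×M, 4×E, and 3×Y: area 75 ≤ 78, yield 3·9 + 4·9 + 3·11 = 96.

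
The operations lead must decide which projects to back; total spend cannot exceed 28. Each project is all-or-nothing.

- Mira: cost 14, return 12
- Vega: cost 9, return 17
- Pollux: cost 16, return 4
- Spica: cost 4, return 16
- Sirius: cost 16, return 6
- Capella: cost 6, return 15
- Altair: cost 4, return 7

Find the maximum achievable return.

This is an integer program with binary decision variables.
Allowing fractional choices, the relaxed optimum would be about 59.3, but projects are indivisible.
Vega + Spica + Capella + Altair: cost 9 + 4 + 6 + 4 = 23 ≤ 28, return 17 + 16 + 15 + 7 = 55.
Vega + Spica + Capella: cost 9 + 4 + 6 = 19 ≤ 28, return 17 + 16 + 15 = 48.
Mira + Spica + Capella + Altair: cost 14 + 4 + 6 + 4 = 28 ≤ 28, return 12 + 16 + 15 + 7 = 50.
Best is Vega, Spica, Capella, and Altair with total return 55.

55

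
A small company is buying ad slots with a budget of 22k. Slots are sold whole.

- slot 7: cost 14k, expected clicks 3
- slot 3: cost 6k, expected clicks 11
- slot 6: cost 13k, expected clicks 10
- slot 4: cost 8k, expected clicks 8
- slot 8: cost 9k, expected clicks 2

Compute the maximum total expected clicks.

slot 3 + slot 4: cost 6 + 8 = 14 ≤ 22, expected clicks 11 + 8 = 19.
slot 3 + slot 6: cost 6 + 13 = 19 ≤ 22, expected clicks 11 + 10 = 21.
Best is slot 3 and slot 6 with total expected clicks 21.

21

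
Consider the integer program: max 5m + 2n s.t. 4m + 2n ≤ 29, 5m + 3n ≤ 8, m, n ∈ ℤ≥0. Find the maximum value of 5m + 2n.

7

The continuous relaxation peaks at (1.6, 0) with value 8.00; rounding to a feasible lattice point costs some objective.
(m,n)=(1,1): 4·1+2·1=6≤29, 5·1+3·1=8≤8, objective 7.
(m,n)=(1,0): 4·1+2·0=4≤29, 5·1+3·0=5≤8, objective 5.
(m,n)=(0,2): 4·0+2·2=4≤29, 5·0+3·2=6≤8, objective 4.
(m,n)=(0,1): 4·0+2·1=2≤29, 5·0+3·1=3≤8, objective 2.
No feasible integer point exceeds 7.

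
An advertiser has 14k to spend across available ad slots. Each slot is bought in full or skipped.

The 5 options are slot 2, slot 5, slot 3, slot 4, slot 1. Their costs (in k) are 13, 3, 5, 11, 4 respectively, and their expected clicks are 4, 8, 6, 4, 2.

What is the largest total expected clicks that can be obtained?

16

Allowing fractional choices, the relaxed optimum would be about 16.7, but ad slots are indivisible.
slot 5 + slot 3 + slot 1: cost 3 + 5 + 4 = 12 ≤ 14, expected clicks 8 + 6 + 2 = 16.
slot 5 + slot 3: cost 3 + 5 = 8 ≤ 14, expected clicks 8 + 6 = 14.
Best is slot 5, slot 3, and slot 1 with total expected clicks 16.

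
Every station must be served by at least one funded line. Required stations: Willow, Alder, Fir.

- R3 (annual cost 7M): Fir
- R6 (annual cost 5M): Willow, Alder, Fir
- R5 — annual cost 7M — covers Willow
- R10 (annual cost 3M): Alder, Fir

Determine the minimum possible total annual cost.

5

The greedy cost-per-new-station heuristic would pick R10 and R6 for 8, but a cheaper cover exists.
R6 alone covers Willow, Alder, Fir — every station.
Total annual cost: 5.
No cover costs less than 5.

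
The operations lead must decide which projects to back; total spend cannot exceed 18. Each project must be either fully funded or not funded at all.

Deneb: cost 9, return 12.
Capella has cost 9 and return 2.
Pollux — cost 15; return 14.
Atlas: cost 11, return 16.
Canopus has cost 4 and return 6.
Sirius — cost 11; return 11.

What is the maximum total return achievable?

This is an integer program with binary decision variables.
Allowing fractional choices, the relaxed optimum would be about 26.0, but projects are indivisible.
Atlas + Canopus: cost 11 + 4 = 15 ≤ 18, return 16 + 6 = 22.
Deneb + Canopus: cost 9 + 4 = 13 ≤ 18, return 12 + 6 = 18.
Best is Atlas and Canopus with total return 22.

22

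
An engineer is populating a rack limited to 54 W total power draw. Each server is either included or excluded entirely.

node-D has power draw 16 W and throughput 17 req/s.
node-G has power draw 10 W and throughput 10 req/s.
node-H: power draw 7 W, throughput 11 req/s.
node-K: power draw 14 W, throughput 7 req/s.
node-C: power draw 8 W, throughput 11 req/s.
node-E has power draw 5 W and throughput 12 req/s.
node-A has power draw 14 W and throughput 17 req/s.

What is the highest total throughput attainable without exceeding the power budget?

68

node-D + node-G + node-H + node-E + node-A: power draw 16 + 10 + 7 + 5 + 14 = 52 ≤ 54, throughput 17 + 10 + 11 + 12 + 17 = 67.
node-D + node-H + node-C + node-E + node-A: power draw 16 + 7 + 8 + 5 + 14 = 50 ≤ 54, throughput 17 + 11 + 11 + 12 + 17 = 68.
Best is node-D, node-H, node-C, node-E, and node-A with total throughput 68.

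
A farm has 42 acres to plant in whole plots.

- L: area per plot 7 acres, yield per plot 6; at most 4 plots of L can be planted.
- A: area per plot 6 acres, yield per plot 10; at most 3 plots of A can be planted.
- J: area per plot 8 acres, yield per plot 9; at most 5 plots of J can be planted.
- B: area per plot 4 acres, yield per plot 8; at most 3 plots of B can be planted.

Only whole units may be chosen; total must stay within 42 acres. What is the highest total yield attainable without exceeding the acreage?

B has the best ratio (8/4); taking only B gives at most 3×8 = 24 (stopped by the supply cap of 3).
Mixing does better — 3×A, 2×J, and 2×B: area 42 ≤ 42, yield 3·10 + 2·9 + 2·8 = 64.

64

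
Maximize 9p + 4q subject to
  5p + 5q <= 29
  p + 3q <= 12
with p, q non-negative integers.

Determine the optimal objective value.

45

(p,q)=(5,0): 5·5+5·0=25≤29, 1·5+3·0=5≤12, objective 45.
(p,q)=(4,1): 5·4+5·1=25≤29, 1·4+3·1=7≤12, objective 40.
(p,q)=(4,0): 5·4+5·0=20≤29, 1·4+3·0=4≤12, objective 36.
The best lattice point is (5,0), giving 45.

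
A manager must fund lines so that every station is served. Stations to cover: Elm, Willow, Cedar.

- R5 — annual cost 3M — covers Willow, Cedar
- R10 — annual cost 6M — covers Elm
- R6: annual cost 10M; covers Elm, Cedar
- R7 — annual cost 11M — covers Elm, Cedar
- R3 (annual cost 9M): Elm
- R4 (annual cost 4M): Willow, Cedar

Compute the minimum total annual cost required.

9

This is a weighted set-cover instance.
Choose R5 and R10: together they cover Elm, Willow, Cedar — every station.
Total annual cost: 3 + 6 = 9.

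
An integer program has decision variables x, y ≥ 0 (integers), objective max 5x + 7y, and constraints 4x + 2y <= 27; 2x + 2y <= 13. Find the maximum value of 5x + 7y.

42

Relaxing integrality, the LP optimum is 45.50 at (x,y) = (0, 6.5), which is not an integer point.
(x,y)=(0,6): 4·0+2·6=12≤27, 2·0+2·6=12≤13, objective 42.
(x,y)=(1,5): 4·1+2·5=14≤27, 2·1+2·5=12≤13, objective 40.
No feasible integer point exceeds 42.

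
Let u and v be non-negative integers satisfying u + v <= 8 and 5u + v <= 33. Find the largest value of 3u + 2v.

22

(u,v)=(6,2) is feasible, giving 22.
(u,v)=(5,3) is feasible, giving 21.
(u,v)=(6,1) is feasible, giving 20.
Maximum is 22 at (u,v)=(6,2).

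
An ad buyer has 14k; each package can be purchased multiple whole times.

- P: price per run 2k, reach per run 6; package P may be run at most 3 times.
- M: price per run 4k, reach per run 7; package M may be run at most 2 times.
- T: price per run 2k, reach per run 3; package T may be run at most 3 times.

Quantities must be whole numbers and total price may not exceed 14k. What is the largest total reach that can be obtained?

3×P, 1×M, and 2×T: price 14 ≤ 14, reach 3·6 + 1·7 + 2·3 = 31.
3×P and 2×M: price 14 ≤ 14, reach 3·6 + 2·7 = 32.
Best is 32.

32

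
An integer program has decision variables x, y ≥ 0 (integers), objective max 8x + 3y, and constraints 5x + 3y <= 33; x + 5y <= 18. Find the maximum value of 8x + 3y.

51

(x,y)=(6,1): 5·6+3·1=33≤33, 1·6+5·1=11≤18, objective 51.
(x,y)=(6,0): 5·6+3·0=30≤33, 1·6+5·0=6≤18, objective 48.
The best lattice point is (6,1), giving 51.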